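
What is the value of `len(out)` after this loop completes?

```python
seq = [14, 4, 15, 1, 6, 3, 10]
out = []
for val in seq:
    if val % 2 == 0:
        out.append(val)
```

Count even numbers in [14, 4, 15, 1, 6, 3, 10]
`out` takes the values: [] → [14] → [14, 4] → [14, 4, 6] → [14, 4, 6, 10]
So `len(out)` = 4

Answer: 4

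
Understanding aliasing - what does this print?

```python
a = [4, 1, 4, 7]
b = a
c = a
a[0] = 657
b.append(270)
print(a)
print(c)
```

Key concept: multiple aliases.
Step by step:
`a = [4, 1, 4, 7]` → a = [4, 1, 4, 7]
`b = a` → b = [4, 1, 4, 7] (same object as a)
`c = a` → c = [4, 1, 4, 7] (same object as a, b)
`a[0] = 657` → a = [657, 1, 4, 7] (same object as b, c); b = [657, 1, 4, 7] (same object as a, c); c = [657, 1, 4, 7] (same object as a, b)
`b.append(270)` → a = [657, 1, 4, 7, 270] (same object as b, c); b = [657, 1, 4, 7, 270] (same object as a, c); c = [657, 1, 4, 7, 270] (same object as a, b)
`print(a)` → prints [657, 1, 4, 7, 270]
`print(c)` → prints [657, 1, 4, 7, 270]

Answer:
[657, 1, 4, 7, 270]
[657, 1, 4, 7, 270]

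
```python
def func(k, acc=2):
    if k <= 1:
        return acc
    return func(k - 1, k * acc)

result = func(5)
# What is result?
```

Accumulator trace (n, acc): (5, 2) -> (4, 10) -> (3, 40) -> (2, 120) -> (1, 240) -> return 240

Answer: 240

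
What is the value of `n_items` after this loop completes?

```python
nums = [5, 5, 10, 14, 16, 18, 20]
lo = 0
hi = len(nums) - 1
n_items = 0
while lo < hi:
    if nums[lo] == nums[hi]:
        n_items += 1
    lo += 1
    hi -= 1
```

Count matching pairs from ends
`n_items` takes the values: 0

Answer: 0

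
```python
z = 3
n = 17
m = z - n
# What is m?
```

Trace:
`z = 3` → z = 3
`n = 17` → n = 17
`m = z - n` → m = -14
So m = -14

Answer: -14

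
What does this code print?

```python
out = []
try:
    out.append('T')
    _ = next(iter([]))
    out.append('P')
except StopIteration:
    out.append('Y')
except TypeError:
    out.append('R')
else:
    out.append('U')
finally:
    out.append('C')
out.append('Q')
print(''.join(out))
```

Execution trace: 'T' (try body) → 'Y' (except StopIteration) → 'C' (finally) → 'Q' (after the try/except). Output: TYCQ

Answer: TYCQ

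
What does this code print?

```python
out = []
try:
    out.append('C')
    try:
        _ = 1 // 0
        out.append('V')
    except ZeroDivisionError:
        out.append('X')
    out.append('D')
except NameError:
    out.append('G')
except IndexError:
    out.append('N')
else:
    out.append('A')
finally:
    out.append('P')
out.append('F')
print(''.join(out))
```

Execution trace: 'C' (try body) → 'X' (inner except ZeroDivisionError) → 'D' (try body, no exception) → 'A' (else) → 'P' (finally) → 'F' (after the try/except). Output: CXDAPF

Answer: CXDAPF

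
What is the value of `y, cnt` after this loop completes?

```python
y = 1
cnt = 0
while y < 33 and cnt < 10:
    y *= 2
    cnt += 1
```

Double until >= 33 or 10 iterations
`y, cnt` takes the values: (1, 0) → (2, 0) → (2, 1) → (4, 1) → (4, 2) → (8, 2) → (8, 3) → (16, 3) → (16, 4) → (32, 4) → (32, 5) → (64, 5) → (64, 6)

Answer: 64, 6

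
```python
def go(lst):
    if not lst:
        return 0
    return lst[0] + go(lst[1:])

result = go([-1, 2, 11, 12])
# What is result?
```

(-1) + 2 + 11 + 12 + 0 = 24

Answer: 24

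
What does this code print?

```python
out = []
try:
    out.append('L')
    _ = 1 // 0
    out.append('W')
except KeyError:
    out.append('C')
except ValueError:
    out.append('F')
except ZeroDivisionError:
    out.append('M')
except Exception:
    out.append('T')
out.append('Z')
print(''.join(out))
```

Execution trace: 'L' (try body) → 'M' (except ZeroDivisionError) → 'Z' (after the try/except). Output: LMZ

Answer: LMZ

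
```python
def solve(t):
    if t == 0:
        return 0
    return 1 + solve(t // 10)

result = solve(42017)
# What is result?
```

Count of digits of 42017: 5

Answer: 5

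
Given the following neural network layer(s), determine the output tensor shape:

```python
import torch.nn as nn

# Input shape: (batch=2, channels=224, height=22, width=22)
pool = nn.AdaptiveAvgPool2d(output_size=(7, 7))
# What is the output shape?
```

Input: (2, 224, 22, 22) -> Output: (2, 224, 7, 7)

Answer: (2, 224, 7, 7)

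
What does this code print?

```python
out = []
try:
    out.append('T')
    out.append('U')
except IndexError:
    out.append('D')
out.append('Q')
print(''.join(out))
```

Execution trace: 'T' (try body) → 'U' (try body, no exception) → 'Q' (after the try/except). Output: TUQ

Answer: TUQ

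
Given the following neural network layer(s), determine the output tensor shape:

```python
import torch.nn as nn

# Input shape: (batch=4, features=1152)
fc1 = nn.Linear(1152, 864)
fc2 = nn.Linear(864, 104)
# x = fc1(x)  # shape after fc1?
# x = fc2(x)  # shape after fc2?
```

Input: (4, 1152) -> after fc1: (4, 864) -> Output: (4, 104)

Answer: (4, 104)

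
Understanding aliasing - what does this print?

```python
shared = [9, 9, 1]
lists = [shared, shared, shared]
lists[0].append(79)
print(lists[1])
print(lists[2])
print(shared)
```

Key concept: list of same reference.
Step by step:
`shared = [9, 9, 1]` → shared = [9, 9, 1]
`lists = [shared, shared, shared]` → lists = [[9, 9, 1], [9, 9, 1], [9, 9, 1]]
`lists[0].append(79)` → shared = [9, 9, 1, 79]; lists = [[9, 9, 1, 79], [9, 9, 1, 79], [9, 9, 1, 79]]
`print(lists[1])` → prints [9, 9, 1, 79]
`print(lists[2])` → prints [9, 9, 1, 79]
`print(shared)` → prints [9, 9, 1, 79]

Answer:
[9, 9, 1, 79]
[9, 9, 1, 79]
[9, 9, 1, 79]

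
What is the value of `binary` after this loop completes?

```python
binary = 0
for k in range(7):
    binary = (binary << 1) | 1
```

Build 7 consecutive 1-bits: 0b1111111
`binary` takes the values: 0 → 1 → 3 → 7 → 15 → 31 → 63 → 127

Answer: 127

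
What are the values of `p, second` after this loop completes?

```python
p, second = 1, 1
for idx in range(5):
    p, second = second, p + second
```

Fibonacci: after 5 iterations
`p, second` takes the values: (1, 1) → (1, 2) → (2, 3) → (3, 5) → (5, 8) → (8, 13)

Answer: 8, 13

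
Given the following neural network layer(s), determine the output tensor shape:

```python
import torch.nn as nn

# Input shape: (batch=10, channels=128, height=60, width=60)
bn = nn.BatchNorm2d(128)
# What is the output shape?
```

Input: (10, 128, 60, 60) -> Output: (10, 128, 60, 60)

Answer: (10, 128, 60, 60)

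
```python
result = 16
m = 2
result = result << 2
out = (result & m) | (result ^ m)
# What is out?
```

Trace:
`result = 16` → result = 16
`m = 2` → m = 2
`result = result << 2` → result = 64
`out = (result & m) | (result ^ m)` → out = 66
So out = 66

Answer: 66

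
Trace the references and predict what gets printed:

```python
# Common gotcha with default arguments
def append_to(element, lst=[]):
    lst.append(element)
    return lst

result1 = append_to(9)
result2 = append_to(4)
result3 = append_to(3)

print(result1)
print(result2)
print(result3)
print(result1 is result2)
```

Key concept: mutable default argument gotcha.
Step by step:
`result1 = append_to(9)` → result1 = [9]
`result2 = append_to(4)` → result1 = [9, 4] (same object as result2); result2 = [9, 4] (same object as result1)
`result3 = append_to(3)` → result1 = [9, 4, 3] (same object as result2, result3); result2 = [9, 4, 3] (same object as result1, result3); result3 = [9, 4, 3] (same object as result1, result2)
`print(result1)` → prints [9, 4, 3]
`print(result2)` → prints [9, 4, 3]
`print(result3)` → prints [9, 4, 3]
`print(result1 is result2)` → prints True

Answer:
[9, 4, 3]
[9, 4, 3]
[9, 4, 3]
True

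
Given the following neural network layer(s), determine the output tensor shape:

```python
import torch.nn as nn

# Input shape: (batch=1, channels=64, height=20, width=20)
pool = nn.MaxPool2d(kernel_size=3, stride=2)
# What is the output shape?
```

Input: (1, 64, 20, 20) -> Output: (1, 64, 9, 9)

Answer: (1, 64, 9, 9)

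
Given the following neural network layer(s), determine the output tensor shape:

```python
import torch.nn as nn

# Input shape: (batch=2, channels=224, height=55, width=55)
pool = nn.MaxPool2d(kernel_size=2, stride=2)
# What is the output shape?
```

Input: (2, 224, 55, 55) -> Output: (2, 224, 27, 27)

Answer: (2, 224, 27, 27)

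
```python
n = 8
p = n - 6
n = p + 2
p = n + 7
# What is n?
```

Trace:
`n = 8` → n = 8
`p = n - 6` → p = 2
`n = p + 2` → n = 4
`p = n + 7` → p = 11
So n = 4

Answer: 4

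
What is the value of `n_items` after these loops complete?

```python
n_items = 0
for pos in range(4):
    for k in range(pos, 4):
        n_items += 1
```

Upper triangle: 4 + 3 + ... + 1
`n_items` takes the values: 0 → 1 → 2 → 3 → 4 → 5 → 6 → 7 → 8 → 9 → 10

Answer: 10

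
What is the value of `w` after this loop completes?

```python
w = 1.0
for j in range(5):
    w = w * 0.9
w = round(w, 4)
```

Exponential decay: 1.0 * 0.9^5
`w` takes the values: 1.0 → 0.9 → 0.81 → 0.729 → 0.6561 → 0.59049 → 0.5905

Answer: 0.5905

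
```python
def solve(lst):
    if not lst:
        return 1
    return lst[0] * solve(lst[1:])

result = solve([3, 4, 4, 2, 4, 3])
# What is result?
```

Product over [3, 4, 4, 2, 4, 3] = 3 * 4 * 4 * 2 * 4 * 3 = 1152

Answer: 1152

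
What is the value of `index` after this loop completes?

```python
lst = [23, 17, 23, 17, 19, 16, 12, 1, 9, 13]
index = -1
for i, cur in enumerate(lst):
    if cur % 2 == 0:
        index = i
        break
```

First even number index in [23, 17, 23, 17, 19, 16, 12, 1, 9, 13]
`index` takes the values: -1 → 5

Answer: 5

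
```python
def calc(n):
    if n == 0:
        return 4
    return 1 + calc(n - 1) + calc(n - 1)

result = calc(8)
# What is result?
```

calc(n) = 1 + 2·calc(n-1), calc(0)=4. Closed form: (4+1)·2^8 - 1 = 1279.

Answer: 1279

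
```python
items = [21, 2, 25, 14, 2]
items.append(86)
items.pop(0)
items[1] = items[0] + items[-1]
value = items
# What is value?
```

Trace:
`items = [21, 2, 25, 14, 2]` → items = [21, 2, 25, 14, 2]
`items.append(86)` → items = [21, 2, 25, 14, 2, 86]
`items.pop(0)` → items = [2, 25, 14, 2, 86]
`items[1] = items[0] + items[-1]` → items = [2, 88, 14, 2, 86]
`value = items` → value = [2, 88, 14, 2, 86]
So value = [2, 88, 14, 2, 86]

Answer: [2, 88, 14, 2, 86]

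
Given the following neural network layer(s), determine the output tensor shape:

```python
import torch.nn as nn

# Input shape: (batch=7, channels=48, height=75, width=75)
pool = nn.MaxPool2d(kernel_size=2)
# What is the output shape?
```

Input: (7, 48, 75, 75) -> Output: (7, 48, 37, 37)

Answer: (7, 48, 37, 37)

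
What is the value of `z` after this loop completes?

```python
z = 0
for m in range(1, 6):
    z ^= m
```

XOR of 1 to 5
`z` takes the values: 0 → 1 → 3 → 0 → 4 → 1

Answer: 1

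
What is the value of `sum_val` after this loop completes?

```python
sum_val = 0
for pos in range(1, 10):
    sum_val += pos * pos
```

Sum of squares 1² to 9² = 285
`sum_val` takes the values: 0 → 1 → 5 → 14 → 30 → 55 → 91 → 140 → 204 → 285

Answer: 285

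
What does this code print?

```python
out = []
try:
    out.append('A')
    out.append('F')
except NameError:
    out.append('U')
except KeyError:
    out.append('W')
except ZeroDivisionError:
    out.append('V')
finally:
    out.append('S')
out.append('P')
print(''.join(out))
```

Execution trace: 'A' (try body) → 'F' (try body, no exception) → 'S' (finally) → 'P' (after the try/except). Output: AFSP

Answer: AFSP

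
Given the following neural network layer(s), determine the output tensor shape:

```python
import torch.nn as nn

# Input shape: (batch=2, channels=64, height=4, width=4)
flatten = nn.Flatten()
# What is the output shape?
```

Input: (2, 64, 4, 4) -> Output: (2, 1024)

Answer: (2, 1024)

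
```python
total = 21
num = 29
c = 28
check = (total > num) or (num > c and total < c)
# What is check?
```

Trace:
`total = 21` → total = 21
`num = 29` → num = 29
`c = 28` → c = 28
`check = (total > num) or (num > c and total < c)` → check = True
So check = True

Answer: True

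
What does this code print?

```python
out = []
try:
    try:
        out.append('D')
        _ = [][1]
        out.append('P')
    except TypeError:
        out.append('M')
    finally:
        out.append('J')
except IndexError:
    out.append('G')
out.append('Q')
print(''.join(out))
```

Execution trace: 'D' (try body) → 'J' (finally) → 'G' (outer except IndexError) → 'Q' (after the try/except). Output: DJGQ

Answer: DJGQ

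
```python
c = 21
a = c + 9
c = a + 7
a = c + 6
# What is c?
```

Trace:
`c = 21` → c = 21
`a = c + 9` → a = 30
`c = a + 7` → c = 37
`a = c + 6` → a = 43
So c = 37

Answer: 37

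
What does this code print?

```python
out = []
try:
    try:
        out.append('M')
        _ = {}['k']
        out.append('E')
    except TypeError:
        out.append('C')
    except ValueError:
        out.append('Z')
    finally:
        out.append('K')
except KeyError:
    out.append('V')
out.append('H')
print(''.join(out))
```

Execution trace: 'M' (try body) → 'K' (finally) → 'V' (outer except KeyError) → 'H' (after the try/except). Output: MKVH

Answer: MKVH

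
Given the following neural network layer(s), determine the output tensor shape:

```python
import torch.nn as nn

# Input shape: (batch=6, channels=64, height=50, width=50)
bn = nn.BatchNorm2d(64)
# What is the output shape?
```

Input: (6, 64, 50, 50) -> Output: (6, 64, 50, 50)

Answer: (6, 64, 50, 50)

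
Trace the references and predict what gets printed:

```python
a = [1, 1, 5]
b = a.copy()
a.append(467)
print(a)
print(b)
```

Key concept: list.copy() creates independent copy.
Step by step:
`a = [1, 1, 5]` → a = [1, 1, 5]
`b = a.copy()` → b = [1, 1, 5]
`a.append(467)` → a = [1, 1, 5, 467]
`print(a)` → prints [1, 1, 5, 467]
`print(b)` → prints [1, 1, 5]

Answer:
[1, 1, 5, 467]
[1, 1, 5]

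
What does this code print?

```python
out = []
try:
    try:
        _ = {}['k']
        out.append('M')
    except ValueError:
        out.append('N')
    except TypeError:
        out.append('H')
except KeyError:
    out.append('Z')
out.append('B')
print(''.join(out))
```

Execution trace: 'Z' (outer except KeyError) → 'B' (after the try/except). Output: ZB

Answer: ZB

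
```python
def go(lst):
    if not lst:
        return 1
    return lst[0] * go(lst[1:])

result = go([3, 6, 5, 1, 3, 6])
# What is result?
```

Product over [3, 6, 5, 1, 3, 6] = 3 * 6 * 5 * 1 * 3 * 6 = 1620

Answer: 1620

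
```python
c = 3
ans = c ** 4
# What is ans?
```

Trace:
`c = 3` → c = 3
`ans = c ** 4` → ans = 81
So ans = 81

Answer: 81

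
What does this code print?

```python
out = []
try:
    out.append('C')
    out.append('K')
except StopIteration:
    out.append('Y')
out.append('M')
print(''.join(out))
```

Execution trace: 'C' (try body) → 'K' (try body, no exception) → 'M' (after the try/except). Output: CKM

Answer: CKM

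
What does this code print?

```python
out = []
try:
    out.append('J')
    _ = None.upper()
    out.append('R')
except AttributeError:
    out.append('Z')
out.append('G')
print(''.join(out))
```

Execution trace: 'J' (try body) → 'Z' (except AttributeError) → 'G' (after the try/except). Output: JZG

Answer: JZG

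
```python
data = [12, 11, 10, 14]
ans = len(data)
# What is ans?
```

Trace:
`data = [12, 11, 10, 14]` → data = [12, 11, 10, 14]
`ans = len(data)` → ans = 4
So ans = 4

Answer: 4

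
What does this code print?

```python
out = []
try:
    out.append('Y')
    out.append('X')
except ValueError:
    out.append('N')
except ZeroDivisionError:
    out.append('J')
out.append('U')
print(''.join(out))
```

Execution trace: 'Y' (try body) → 'X' (try body, no exception) → 'U' (after the try/except). Output: YXU

Answer: YXU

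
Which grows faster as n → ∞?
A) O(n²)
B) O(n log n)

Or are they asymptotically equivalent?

O(n²) vs O(n log n): Higher order terms dominate.

Answer: A) O(n²) grows faster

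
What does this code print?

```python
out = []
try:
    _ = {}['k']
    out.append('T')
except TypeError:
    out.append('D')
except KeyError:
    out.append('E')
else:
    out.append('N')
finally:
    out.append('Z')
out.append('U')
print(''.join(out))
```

Execution trace: 'E' (except KeyError) → 'Z' (finally) → 'U' (after the try/except). Output: EZU

Answer: EZU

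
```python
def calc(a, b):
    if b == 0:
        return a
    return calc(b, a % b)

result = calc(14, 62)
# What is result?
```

calc(14, 62) -> calc(62, 14) -> calc(14, 6) -> calc(6, 2) -> calc(2, 0) -> 2

Answer: 2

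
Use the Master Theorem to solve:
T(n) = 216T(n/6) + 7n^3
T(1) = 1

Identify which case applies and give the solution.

a=216, b=6, f(n)=7n^3. log_6(216) = 3. Since c=3 = 3, Case 2 applies: T(n) = Θ(n^log_b(a) · log n) = O(n^3 log n).

Answer: O(n^3 log n) - Case 2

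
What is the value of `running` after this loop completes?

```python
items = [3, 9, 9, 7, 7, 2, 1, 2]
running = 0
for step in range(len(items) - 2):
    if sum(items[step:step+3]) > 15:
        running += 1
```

Count windows with sum > 15
`running` takes the values: 0 → 1 → 2 → 3 → 4

Answer: 4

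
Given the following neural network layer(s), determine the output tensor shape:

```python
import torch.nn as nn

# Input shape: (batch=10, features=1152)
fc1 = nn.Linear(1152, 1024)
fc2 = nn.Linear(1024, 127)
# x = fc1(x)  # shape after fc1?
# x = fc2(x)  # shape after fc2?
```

Input: (10, 1152) -> after fc1: (10, 1024) -> Output: (10, 127)

Answer: (10, 127)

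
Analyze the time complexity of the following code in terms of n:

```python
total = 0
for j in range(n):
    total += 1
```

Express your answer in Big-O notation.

Each loop level contributes: n. Multiplying the contributions gives O(n).

Answer: O(n)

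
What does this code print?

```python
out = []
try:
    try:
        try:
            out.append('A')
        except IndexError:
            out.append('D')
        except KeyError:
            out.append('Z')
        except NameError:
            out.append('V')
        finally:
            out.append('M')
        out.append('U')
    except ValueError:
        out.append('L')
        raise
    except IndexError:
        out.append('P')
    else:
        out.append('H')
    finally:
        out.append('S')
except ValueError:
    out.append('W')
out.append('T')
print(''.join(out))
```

Execution trace: 'A' (inner try body, no exception) → 'M' (inner finally) → 'U' (try body, no exception) → 'H' (else) → 'S' (finally) → 'T' (after the try/except). Output: AMUHST

Answer: AMUHST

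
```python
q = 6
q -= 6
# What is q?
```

Trace:
`q = 6` → q = 6
`q -= 6` → q = 0
So q = 0

Answer: 0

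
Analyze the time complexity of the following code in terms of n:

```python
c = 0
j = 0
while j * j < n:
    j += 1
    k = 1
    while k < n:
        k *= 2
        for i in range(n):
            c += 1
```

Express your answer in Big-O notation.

Each loop level contributes: √n × log n × n. Multiplying the contributions gives O(n√n log n).

Answer: O(n√n log n)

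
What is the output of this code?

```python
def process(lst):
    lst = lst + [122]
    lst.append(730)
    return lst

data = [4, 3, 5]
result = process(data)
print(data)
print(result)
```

Key concept: rebinding parameter vs mutation.
Step by step:
`data = [4, 3, 5]` → data = [4, 3, 5]
`result = process(data)` → result = [4, 3, 5, 122, 730]
`print(data)` → prints [4, 3, 5]
`print(result)` → prints [4, 3, 5, 122, 730]

Answer:
[4, 3, 5]
[4, 3, 5, 122, 730]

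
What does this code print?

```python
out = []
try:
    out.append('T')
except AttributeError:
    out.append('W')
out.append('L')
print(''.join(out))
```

Execution trace: 'T' (try body, no exception) → 'L' (after the try/except). Output: TL

Answer: TL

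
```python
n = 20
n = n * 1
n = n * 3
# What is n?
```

Trace:
`n = 20` → n = 20
`n = n * 1` → n = 20
`n = n * 3` → n = 60
So n = 60

Answer: 60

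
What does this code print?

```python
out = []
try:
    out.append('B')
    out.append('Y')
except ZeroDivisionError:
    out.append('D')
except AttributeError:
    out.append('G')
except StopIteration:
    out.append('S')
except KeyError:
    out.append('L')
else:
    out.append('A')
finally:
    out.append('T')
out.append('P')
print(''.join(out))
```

Execution trace: 'B' (try body) → 'Y' (try body, no exception) → 'A' (else) → 'T' (finally) → 'P' (after the try/except). Output: BYATP

Answer: BYATP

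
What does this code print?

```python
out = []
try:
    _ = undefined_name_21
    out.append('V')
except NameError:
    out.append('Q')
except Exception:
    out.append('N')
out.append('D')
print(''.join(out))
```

Execution trace: 'Q' (except NameError) → 'D' (after the try/except). Output: QD

Answer: QD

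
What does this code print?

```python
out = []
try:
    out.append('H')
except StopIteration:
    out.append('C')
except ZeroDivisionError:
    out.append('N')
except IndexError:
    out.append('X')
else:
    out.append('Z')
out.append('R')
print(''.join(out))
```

Execution trace: 'H' (try body, no exception) → 'Z' (else) → 'R' (after the try/except). Output: HZR

Answer: HZR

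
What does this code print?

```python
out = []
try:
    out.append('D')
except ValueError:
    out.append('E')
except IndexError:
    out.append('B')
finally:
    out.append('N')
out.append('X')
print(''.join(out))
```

Execution trace: 'D' (try body, no exception) → 'N' (finally) → 'X' (after the try/except). Output: DNX

Answer: DNX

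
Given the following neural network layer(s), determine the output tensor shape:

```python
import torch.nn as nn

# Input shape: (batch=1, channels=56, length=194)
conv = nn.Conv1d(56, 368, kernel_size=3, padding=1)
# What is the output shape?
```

Input: (1, 56, 194) -> Output: (1, 368, 194)

Answer: (1, 368, 194)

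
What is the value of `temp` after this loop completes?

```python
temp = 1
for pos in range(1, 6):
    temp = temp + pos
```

Start at 1, add 1 through 5
`temp` takes the values: 1 → 2 → 4 → 7 → 11 → 16

Answer: 16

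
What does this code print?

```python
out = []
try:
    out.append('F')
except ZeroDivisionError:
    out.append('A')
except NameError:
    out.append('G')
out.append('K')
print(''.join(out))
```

Execution trace: 'F' (try body, no exception) → 'K' (after the try/except). Output: FK

Answer: FK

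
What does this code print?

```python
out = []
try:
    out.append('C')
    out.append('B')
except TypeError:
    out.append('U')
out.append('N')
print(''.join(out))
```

Execution trace: 'C' (try body) → 'B' (try body, no exception) → 'N' (after the try/except). Output: CBN

Answer: CBN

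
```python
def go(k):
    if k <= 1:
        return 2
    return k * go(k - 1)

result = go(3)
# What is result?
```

go(3) = 3 * 2 * 2 = 12

Answer: 12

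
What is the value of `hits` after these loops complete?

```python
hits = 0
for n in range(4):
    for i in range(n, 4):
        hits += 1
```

Upper triangle: 4 + 3 + ... + 1
`hits` takes the values: 0 → 1 → 2 → 3 → 4 → 5 → 6 → 7 → 8 → 9 → 10

Answer: 10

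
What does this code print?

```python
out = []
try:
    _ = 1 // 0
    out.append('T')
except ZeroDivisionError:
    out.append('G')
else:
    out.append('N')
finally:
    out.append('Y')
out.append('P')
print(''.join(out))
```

Execution trace: 'G' (except ZeroDivisionError) → 'Y' (finally) → 'P' (after the try/except). Output: GYP

Answer: GYP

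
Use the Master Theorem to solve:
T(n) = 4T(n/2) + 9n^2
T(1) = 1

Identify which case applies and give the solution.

a=4, b=2, f(n)=9n^2. log_2(4) = 2. Since c=2 = 2, Case 2 applies: T(n) = Θ(n^log_b(a) · log n) = O(n^2 log n).

Answer: O(n^2 log n) - Case 2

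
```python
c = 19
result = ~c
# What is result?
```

Trace:
`c = 19` → c = 19
`result = ~c` → result = -20
So result = -20

Answer: -20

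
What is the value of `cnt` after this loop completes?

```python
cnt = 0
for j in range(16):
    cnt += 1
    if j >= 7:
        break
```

Loop breaks when j reaches 7, cnt is 8
`cnt` takes the values: 0 → 1 → 2 → 3 → 4 → 5 → 6 → 7 → 8

Answer: 8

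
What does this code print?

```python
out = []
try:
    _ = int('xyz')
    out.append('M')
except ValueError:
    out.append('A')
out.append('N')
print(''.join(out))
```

Execution trace: 'A' (except ValueError) → 'N' (after the try/except). Output: AN

Answer: AN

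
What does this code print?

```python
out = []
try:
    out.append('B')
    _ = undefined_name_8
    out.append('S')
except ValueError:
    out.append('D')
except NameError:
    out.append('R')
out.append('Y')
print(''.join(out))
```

Execution trace: 'B' (try body) → 'R' (except NameError) → 'Y' (after the try/except). Output: BRY

Answer: BRY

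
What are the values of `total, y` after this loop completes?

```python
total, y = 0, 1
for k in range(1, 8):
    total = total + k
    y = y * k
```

Sum and factorial of 1 to 7
`total, y` takes the values: (0, 1) → (1, 1) → (3, 1) → (3, 2) → (6, 2) → (6, 6) → (10, 6) → (10, 24) → (15, 24) → (15, 120) → (21, 120) → (21, 720) → (28, 720) → (28, 5040)

Answer: 28, 5040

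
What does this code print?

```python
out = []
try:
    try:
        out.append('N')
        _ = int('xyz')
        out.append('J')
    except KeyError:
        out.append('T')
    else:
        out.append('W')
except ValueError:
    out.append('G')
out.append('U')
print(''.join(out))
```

Execution trace: 'N' (try body) → 'G' (outer except ValueError) → 'U' (after the try/except). Output: NGU

Answer: NGU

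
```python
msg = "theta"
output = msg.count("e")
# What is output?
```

Trace:
`msg = "theta"` → msg = 'theta'
`output = msg.count("e")` → output = 1
So output = 1

Answer: 1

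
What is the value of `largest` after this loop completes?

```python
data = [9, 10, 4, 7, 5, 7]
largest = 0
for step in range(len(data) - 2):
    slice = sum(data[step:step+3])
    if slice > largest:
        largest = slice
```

Max sum of 3-element window in [9, 10, 4, 7, 5, 7]
`largest` takes the values: 0 → 23

Answer: 23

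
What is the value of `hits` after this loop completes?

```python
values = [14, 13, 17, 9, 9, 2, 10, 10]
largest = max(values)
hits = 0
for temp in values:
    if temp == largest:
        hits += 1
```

Count of max value 17 in [14, 13, 17, 9, 9, 2, 10, 10]
`hits` takes the values: 0 → 1

Answer: 1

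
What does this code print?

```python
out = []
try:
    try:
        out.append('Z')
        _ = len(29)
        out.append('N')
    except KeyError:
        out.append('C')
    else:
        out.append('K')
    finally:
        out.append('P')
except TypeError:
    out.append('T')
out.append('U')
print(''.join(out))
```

Execution trace: 'Z' (try body) → 'P' (finally) → 'T' (outer except TypeError) → 'U' (after the try/except). Output: ZPTU

Answer: ZPTU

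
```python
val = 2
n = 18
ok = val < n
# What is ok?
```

Trace:
`val = 2` → val = 2
`n = 18` → n = 18
`ok = val < n` → ok = True
So ok = True

Answer: True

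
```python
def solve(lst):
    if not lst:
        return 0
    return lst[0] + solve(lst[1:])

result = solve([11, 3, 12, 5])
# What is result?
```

11 + 3 + 12 + 5 + 0 = 31

Answer: 31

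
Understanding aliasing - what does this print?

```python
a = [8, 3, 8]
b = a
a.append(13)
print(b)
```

Key concept: basic list aliasing.
Step by step:
`a = [8, 3, 8]` → a = [8, 3, 8]
`b = a` → b = [8, 3, 8] (same object as a)
`a.append(13)` → a = [8, 3, 8, 13] (same object as b); b = [8, 3, 8, 13] (same object as a)
`print(b)` → prints [8, 3, 8, 13]

Answer: [8, 3, 8, 13]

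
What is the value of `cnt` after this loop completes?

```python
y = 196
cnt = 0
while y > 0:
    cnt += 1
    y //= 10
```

Count digits by repeated division by 10
`cnt` takes the values: 0 → 1 → 2 → 3

Answer: 3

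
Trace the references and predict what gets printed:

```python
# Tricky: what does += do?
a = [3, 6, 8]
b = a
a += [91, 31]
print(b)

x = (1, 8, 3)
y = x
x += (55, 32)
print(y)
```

Key concept: += behavior differs for mutable vs immutable.
Step by step:
`a = [3, 6, 8]` → a = [3, 6, 8]
`b = a` → b = [3, 6, 8] (same object as a)
`a += [91, 31]` → a = [3, 6, 8, 91, 31] (same object as b); b = [3, 6, 8, 91, 31] (same object as a)
`print(b)` → prints [3, 6, 8, 91, 31]
`x = (1, 8, 3)` → x = (1, 8, 3)
`y = x` → y = (1, 8, 3)
`x += (55, 32)` → x = (1, 8, 3, 55, 32)
`print(y)` → prints (1, 8, 3)

Answer:
[3, 6, 8, 91, 31]
(1, 8, 3)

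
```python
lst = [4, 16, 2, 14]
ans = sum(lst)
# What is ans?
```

Trace:
`lst = [4, 16, 2, 14]` → lst = [4, 16, 2, 14]
`ans = sum(lst)` → ans = 36
So ans = 36

Answer: 36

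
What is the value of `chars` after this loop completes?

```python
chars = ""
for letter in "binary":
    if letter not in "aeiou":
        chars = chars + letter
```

Remove vowels from 'binary'
`chars` takes the values: "" → "b" → "bn" → "bnr" → "bnry"

Answer: "bnry"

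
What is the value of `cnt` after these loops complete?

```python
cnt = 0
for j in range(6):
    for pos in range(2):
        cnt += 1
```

6 * 2 = 12
`cnt` takes the values: 0 → 1 → 2 → 3 → 4 → 5 → 6 → 7 → 8 → 9 → 10 → 11 → 12

Answer: 12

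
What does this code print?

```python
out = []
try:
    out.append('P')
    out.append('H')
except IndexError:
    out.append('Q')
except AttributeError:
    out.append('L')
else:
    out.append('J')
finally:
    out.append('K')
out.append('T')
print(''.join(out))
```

Execution trace: 'P' (try body) → 'H' (try body, no exception) → 'J' (else) → 'K' (finally) → 'T' (after the try/except). Output: PHJKT

Answer: PHJKT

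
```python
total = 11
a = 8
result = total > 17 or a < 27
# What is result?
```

Trace:
`total = 11` → total = 11
`a = 8` → a = 8
`result = total > 17 or a < 27` → result = True
So result = True

Answer: True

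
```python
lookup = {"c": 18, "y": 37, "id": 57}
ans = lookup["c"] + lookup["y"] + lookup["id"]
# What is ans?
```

Trace:
`lookup = {"c": 18, "y": 37, "id": 57}` → lookup = {'c': 18, 'y': 37, 'id': 57}
`ans = lookup["c"] + lookup["y"] + lookup["id"]` → ans = 112
So ans = 112

Answer: 112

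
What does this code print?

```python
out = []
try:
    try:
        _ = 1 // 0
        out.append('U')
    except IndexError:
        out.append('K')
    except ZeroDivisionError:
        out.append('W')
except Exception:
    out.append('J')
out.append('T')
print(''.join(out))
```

Execution trace: 'W' (inner except ZeroDivisionError) → 'T' (after the try/except). Output: WT

Answer: WT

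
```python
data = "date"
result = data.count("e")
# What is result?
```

Trace:
`data = "date"` → data = 'date'
`result = data.count("e")` → result = 1
So result = 1

Answer: 1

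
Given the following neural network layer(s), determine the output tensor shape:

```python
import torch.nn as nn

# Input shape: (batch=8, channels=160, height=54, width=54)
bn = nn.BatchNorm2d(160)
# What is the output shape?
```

Input: (8, 160, 54, 54) -> Output: (8, 160, 54, 54)

Answer: (8, 160, 54, 54)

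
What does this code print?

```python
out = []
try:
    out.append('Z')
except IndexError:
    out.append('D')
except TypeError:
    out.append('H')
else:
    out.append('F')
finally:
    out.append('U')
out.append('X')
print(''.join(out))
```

Execution trace: 'Z' (try body, no exception) → 'F' (else) → 'U' (finally) → 'X' (after the try/except). Output: ZFUX

Answer: ZFUX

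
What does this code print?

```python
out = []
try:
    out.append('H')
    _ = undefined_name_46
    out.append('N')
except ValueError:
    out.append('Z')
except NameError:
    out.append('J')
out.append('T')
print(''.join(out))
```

Execution trace: 'H' (try body) → 'J' (except NameError) → 'T' (after the try/except). Output: HJT

Answer: HJT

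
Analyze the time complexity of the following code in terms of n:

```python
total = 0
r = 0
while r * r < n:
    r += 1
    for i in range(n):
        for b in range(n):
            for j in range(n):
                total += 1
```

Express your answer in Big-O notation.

Each loop level contributes: √n × n × n × n. Multiplying the contributions gives O(n^3√n).

Answer: O(n^3√n)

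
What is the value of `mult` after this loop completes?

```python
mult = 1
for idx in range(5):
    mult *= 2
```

2^5 = 32
`mult` takes the values: 1 → 2 → 4 → 8 → 16 → 32

Answer: 32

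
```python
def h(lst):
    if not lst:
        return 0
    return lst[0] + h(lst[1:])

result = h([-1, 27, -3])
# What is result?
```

(-1) + 27 + (-3) + 0 = 23

Answer: 23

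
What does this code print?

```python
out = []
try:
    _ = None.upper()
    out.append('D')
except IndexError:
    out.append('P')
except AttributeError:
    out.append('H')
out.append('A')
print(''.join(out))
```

Execution trace: 'H' (except AttributeError) → 'A' (after the try/except). Output: HA

Answer: HA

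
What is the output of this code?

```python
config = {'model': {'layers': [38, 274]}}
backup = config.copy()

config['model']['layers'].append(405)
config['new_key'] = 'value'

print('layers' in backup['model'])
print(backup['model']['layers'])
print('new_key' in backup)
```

Key concept: shallow copy gotcha with nested dict.
Step by step:
`config = {'model': {'layers': [38, 274]}}` → config = {'model': {'layers': [38, 274]}}
`backup = config.copy()` → backup = {'model': {'layers': [38, 274]}}
`config['model']['layers'].append(405)` → config = {'model': {'layers': [38, 274, 405]}}; backup = {'model': {'layers': [38, 274, 405]}}
`config['new_key'] = 'value'` → config = {'model': {'layers': [38, 274, 405]}, 'new_key': 'value'}
`print('layers' in backup['model'])` → prints True
`print(backup['model']['layers'])` → prints [38, 274, 405]
`print('new_key' in backup)` → prints False

Answer:
True
[38, 274, 405]
False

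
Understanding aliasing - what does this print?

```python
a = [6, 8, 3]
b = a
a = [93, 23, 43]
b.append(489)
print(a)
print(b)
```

Key concept: rebinding vs mutation: a is rebound to a new list, b still points at the original.
Step by step:
`a = [6, 8, 3]` → a = [6, 8, 3]
`b = a` → b = [6, 8, 3] (same object as a)
`a = [93, 23, 43]` → a = [93, 23, 43]
`b.append(489)` → b = [6, 8, 3, 489]
`print(a)` → prints [93, 23, 43]
`print(b)` → prints [6, 8, 3, 489]

Answer:
[93, 23, 43]
[6, 8, 3, 489]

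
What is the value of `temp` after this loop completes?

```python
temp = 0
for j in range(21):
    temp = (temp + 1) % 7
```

Increment mod 7, 21 times = 0
`temp` takes the values: 0 → 1 → 2 → 3 → 4 → 5 → 6 → 0 → 1 → 2 → 3 → 4 → 5 → 6 → 0 → 1 → 2 → 3 → 4 → 5 → 6 → 0

Answer: 0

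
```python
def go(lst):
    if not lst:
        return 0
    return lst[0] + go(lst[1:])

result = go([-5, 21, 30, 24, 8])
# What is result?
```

(-5) + 21 + 30 + 24 + 8 + 0 = 78

Answer: 78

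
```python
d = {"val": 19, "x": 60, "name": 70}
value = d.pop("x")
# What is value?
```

Trace:
`d = {"val": 19, "x": 60, "name": 70}` → d = {'val': 19, 'x': 60, 'name': 70}
`value = d.pop("x")` → d = {'val': 19, 'name': 70}; value = 60
So value = 60

Answer: 60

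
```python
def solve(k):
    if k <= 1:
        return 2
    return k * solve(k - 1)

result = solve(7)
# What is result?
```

solve(7) = 7 * 6 * 5 * 4 * 3 * 2 * 2 = 10080

Answer: 10080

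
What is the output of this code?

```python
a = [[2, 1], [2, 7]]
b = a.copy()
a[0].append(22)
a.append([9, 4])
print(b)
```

Key concept: shallow copy with nested lists.
Step by step:
`a = [[2, 1], [2, 7]]` → a = [[2, 1], [2, 7]]
`b = a.copy()` → b = [[2, 1], [2, 7]]
`a[0].append(22)` → a = [[2, 1, 22], [2, 7]]; b = [[2, 1, 22], [2, 7]]
`a.append([9, 4])` → a = [[2, 1, 22], [2, 7], [9, 4]]
`print(b)` → prints [[2, 1, 22], [2, 7]]

Answer: [[2, 1, 22], [2, 7]]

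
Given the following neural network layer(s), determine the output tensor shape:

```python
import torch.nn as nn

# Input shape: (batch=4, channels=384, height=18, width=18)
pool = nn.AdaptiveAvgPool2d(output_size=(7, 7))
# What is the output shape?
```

Input: (4, 384, 18, 18) -> Output: (4, 384, 7, 7)

Answer: (4, 384, 7, 7)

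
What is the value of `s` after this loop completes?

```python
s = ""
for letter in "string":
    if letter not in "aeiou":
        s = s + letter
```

Remove vowels from 'string'
`s` takes the values: "" → "s" → "st" → "str" → "strn" → "strng"

Answer: "strng"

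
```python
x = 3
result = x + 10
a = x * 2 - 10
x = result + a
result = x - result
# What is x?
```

Trace:
`x = 3` → x = 3
`result = x + 10` → result = 13
`a = x * 2 - 10` → a = -4
`x = result + a` → x = 9
`result = x - result` → result = -4
So x = 9

Answer: 9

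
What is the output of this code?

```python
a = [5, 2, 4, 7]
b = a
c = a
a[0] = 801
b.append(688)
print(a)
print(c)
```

Key concept: multiple aliases.
Step by step:
`a = [5, 2, 4, 7]` → a = [5, 2, 4, 7]
`b = a` → b = [5, 2, 4, 7] (same object as a)
`c = a` → c = [5, 2, 4, 7] (same object as a, b)
`a[0] = 801` → a = [801, 2, 4, 7] (same object as b, c); b = [801, 2, 4, 7] (same object as a, c); c = [801, 2, 4, 7] (same object as a, b)
`b.append(688)` → a = [801, 2, 4, 7, 688] (same object as b, c); b = [801, 2, 4, 7, 688] (same object as a, c); c = [801, 2, 4, 7, 688] (same object as a, b)
`print(a)` → prints [801, 2, 4, 7, 688]
`print(c)` → prints [801, 2, 4, 7, 688]

Answer:
[801, 2, 4, 7, 688]
[801, 2, 4, 7, 688]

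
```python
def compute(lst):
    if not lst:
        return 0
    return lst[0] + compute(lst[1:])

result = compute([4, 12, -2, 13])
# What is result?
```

4 + 12 + (-2) + 13 + 0 = 27

Answer: 27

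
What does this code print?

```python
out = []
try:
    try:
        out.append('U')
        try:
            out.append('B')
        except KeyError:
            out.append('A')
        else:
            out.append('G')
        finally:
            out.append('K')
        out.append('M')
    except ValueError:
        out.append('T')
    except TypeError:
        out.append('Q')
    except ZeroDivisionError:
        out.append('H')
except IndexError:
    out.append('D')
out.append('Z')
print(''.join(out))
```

Execution trace: 'U' (try body) → 'B' (inner try body, no exception) → 'G' (inner else) → 'K' (inner finally) → 'M' (try body, no exception) → 'Z' (after the try/except). Output: UBGKMZ

Answer: UBGKMZ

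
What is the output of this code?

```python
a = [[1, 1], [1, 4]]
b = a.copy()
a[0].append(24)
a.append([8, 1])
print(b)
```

Key concept: shallow copy with nested lists.
Step by step:
`a = [[1, 1], [1, 4]]` → a = [[1, 1], [1, 4]]
`b = a.copy()` → b = [[1, 1], [1, 4]]
`a[0].append(24)` → a = [[1, 1, 24], [1, 4]]; b = [[1, 1, 24], [1, 4]]
`a.append([8, 1])` → a = [[1, 1, 24], [1, 4], [8, 1]]
`print(b)` → prints [[1, 1, 24], [1, 4]]

Answer: [[1, 1, 24], [1, 4]]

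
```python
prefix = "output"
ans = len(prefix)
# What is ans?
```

Trace:
`prefix = "output"` → prefix = 'output'
`ans = len(prefix)` → ans = 6
So ans = 6

Answer: 6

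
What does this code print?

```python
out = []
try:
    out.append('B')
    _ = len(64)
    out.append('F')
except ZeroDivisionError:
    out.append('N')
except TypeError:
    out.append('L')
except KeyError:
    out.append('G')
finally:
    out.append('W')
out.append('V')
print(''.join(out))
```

Execution trace: 'B' (try body) → 'L' (except TypeError) → 'W' (finally) → 'V' (after the try/except). Output: BLWV

Answer: BLWV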